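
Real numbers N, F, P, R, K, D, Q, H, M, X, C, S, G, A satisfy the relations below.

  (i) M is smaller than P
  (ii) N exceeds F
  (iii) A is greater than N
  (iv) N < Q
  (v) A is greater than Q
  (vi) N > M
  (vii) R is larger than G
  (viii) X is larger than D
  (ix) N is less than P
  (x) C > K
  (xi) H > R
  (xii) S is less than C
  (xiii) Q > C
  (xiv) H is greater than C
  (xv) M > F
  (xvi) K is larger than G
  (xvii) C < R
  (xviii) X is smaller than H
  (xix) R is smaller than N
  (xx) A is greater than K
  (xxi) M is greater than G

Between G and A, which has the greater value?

Link the given pairs in sequence: G < K; K < C; C < R; R < N; N < A.
Together: G < K < C < R < N < A.
So G < A; A is the larger of the two.

A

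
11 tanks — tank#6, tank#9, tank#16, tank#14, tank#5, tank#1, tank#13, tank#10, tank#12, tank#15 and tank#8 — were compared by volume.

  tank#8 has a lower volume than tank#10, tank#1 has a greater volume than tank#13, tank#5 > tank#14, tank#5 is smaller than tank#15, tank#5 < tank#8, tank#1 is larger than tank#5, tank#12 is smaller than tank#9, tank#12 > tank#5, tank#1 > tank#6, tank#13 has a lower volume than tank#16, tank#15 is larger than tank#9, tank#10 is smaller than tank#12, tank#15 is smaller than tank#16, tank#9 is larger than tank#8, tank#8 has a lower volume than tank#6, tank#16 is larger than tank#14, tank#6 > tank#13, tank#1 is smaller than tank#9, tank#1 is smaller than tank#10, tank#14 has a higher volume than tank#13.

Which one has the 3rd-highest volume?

tank#9

Chaining the given pairs: tank#13 < tank#14 < tank#5 < tank#8 < tank#6 < tank#1 < tank#10 < tank#12 < tank#9 < tank#15 < tank#16.
The 3rd largest is tank#9.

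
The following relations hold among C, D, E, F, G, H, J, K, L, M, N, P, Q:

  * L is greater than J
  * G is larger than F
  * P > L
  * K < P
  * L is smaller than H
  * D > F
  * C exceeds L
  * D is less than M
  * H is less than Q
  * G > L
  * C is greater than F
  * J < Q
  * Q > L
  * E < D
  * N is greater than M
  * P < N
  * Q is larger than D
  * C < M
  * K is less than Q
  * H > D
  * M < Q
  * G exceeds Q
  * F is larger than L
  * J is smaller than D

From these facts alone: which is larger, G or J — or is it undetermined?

G

Following the relations from J: J < L < F < C < M < Q < G.
So G is larger.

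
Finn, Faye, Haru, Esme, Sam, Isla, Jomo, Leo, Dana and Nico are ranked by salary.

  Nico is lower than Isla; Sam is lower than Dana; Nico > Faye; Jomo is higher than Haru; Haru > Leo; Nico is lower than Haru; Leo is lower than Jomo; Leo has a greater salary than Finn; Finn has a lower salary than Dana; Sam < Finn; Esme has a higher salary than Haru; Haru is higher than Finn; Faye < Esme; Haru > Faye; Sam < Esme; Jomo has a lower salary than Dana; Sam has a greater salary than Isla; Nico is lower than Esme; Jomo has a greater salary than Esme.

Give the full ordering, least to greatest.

Faye < Nico < Isla < Sam < Finn < Leo < Haru < Esme < Jomo < Dana

Each adjacent pair is fixed by a given relation: Faye < Nico; Nico < Isla; Isla < Sam; Sam < Finn; Finn < Leo; Leo < Haru; Haru < Esme; Esme < Jomo; Jomo < Dana. Chaining them end to end gives the full order.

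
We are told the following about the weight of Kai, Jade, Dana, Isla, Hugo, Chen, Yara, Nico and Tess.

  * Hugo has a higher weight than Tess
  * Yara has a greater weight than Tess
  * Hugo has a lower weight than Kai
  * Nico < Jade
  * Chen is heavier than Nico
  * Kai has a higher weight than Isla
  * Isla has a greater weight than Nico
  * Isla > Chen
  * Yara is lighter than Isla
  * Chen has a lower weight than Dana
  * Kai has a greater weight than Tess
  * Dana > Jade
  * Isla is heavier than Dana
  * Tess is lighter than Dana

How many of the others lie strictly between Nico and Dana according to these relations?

2

The relations place Nico below Dana. An element lies strictly between them when it is forced above Nico and also forced below Dana.
Above Nico: {Jade, Chen, Isla, Kai}. Below Dana: {Tess, Jade, Chen}.
Intersection: {Jade, Chen} — 2.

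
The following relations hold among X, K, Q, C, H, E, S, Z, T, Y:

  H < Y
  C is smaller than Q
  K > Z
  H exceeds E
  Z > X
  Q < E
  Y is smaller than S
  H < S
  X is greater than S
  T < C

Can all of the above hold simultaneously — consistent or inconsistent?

The single ordering T < C < Q < E < H < Y < S < X < Z < K satisfies every listed relation, so no contradiction arises.

consistent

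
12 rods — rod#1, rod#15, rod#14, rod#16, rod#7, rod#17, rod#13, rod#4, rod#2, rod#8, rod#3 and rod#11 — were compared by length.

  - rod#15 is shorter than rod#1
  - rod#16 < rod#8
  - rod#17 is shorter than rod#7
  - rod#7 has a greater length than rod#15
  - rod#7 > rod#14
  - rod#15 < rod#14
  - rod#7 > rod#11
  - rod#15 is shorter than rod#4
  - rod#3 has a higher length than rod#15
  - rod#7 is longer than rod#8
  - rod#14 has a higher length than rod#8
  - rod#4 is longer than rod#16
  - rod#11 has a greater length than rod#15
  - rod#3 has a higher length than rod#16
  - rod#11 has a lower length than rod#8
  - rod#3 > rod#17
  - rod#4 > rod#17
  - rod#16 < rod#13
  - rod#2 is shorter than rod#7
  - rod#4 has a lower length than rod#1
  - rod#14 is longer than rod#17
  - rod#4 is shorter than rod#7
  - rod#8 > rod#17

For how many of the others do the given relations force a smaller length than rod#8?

From rod#8 the given relations immediately reach rod#16, rod#17, rod#11.
From those, rod#15 — 4 in total.
No other element is forced below rod#8 by the given relations, so the count is 4.

4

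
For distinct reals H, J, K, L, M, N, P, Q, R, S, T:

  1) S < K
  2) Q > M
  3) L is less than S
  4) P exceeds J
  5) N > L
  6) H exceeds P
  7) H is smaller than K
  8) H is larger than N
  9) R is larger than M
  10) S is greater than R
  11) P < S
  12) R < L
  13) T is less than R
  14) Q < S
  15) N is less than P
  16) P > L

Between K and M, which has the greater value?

M < R and R < L give M < L.
Then L < N extends the chain to N.
With N < P: M < R < L < N < P.
Then P < H extends the chain to H.
Then H < K extends the chain to K.
So M < K; K is the larger of the two.

K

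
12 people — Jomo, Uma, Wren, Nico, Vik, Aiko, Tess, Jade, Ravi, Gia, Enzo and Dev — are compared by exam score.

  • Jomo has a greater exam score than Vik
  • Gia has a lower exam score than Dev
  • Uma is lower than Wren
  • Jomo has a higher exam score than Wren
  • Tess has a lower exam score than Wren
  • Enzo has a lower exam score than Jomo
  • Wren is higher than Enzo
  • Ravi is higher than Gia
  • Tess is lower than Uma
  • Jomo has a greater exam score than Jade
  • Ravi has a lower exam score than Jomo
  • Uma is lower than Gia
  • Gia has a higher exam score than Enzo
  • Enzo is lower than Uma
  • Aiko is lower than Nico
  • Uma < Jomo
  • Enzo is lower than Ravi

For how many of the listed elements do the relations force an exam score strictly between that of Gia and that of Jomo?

1

Chaining upward from Gia reaches: Ravi, Dev.
Chaining downward from Jomo reaches: Vik, Tess, Enzo, Uma, Wren, Jade, Ravi.
Strictly between Gia and Jomo are those in both lists: Ravi — 1 element.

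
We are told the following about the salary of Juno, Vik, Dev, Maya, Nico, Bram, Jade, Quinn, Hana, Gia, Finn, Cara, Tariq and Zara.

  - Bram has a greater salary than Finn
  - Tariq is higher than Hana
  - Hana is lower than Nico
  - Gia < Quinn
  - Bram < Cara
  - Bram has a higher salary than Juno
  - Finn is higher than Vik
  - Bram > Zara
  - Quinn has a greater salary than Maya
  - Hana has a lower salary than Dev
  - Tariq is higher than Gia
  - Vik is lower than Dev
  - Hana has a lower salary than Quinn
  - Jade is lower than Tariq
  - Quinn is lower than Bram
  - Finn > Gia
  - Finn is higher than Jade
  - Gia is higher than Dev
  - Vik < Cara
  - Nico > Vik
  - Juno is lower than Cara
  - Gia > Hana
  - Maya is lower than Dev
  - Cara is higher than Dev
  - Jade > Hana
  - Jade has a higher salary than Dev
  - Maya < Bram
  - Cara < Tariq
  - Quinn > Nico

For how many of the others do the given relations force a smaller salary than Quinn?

6

The elements the relations force below Quinn are Vik, Hana, Maya, Nico, Dev, Gia — no chain reaches any other.
That is 6.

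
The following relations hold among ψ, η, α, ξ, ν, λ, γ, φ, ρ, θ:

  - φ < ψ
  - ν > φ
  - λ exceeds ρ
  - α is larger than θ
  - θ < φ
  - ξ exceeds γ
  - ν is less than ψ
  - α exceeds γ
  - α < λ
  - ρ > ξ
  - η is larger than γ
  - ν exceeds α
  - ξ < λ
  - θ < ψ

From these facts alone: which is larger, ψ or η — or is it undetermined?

Following every chain through η: below η we get γ.
ψ is not reached, and no chain runs the other way from ψ to η.
So the given relations leave the order of η and ψ undetermined.

undetermined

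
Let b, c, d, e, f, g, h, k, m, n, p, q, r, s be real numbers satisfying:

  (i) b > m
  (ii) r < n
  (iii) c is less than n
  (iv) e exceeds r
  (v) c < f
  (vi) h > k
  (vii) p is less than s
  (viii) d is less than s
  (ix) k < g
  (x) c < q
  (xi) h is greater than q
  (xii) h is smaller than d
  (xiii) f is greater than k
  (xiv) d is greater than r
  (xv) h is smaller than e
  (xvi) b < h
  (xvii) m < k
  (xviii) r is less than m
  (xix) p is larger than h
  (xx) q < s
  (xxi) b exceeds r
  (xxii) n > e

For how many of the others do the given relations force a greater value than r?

From r the given relations immediately reach m, b, e, d, n.
From those, k, h, s — 8 in total.
From those, f, g, p — 11 in total.
No other element is forced above r by the given relations, so the count is 11.

11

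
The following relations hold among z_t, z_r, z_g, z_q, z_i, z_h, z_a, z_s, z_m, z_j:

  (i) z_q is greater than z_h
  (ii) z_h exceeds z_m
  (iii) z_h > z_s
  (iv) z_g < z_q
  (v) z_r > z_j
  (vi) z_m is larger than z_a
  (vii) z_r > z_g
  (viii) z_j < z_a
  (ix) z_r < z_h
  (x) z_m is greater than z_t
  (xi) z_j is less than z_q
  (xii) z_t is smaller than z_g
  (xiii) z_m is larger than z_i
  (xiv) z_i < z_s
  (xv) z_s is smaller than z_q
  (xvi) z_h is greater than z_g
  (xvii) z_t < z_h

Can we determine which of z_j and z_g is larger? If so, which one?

undetermined

Following every chain through z_j: above z_j we get z_a, z_r, z_m, z_h, z_q.
z_g is not reached, and no chain runs the other way from z_g to z_j.
So the given relations leave the order of z_j and z_g undetermined.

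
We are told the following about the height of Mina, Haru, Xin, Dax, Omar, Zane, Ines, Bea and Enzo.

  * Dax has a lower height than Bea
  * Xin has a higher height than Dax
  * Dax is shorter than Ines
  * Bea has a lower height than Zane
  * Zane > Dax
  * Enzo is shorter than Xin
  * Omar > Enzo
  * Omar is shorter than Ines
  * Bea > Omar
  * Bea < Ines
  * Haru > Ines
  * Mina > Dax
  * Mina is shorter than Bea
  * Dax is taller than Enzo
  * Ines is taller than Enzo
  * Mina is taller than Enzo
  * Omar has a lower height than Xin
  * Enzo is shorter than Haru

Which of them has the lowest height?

Enzo

Dax is not least since Enzo < Dax; Omar is not least since Enzo < Omar; Mina is not least since Enzo < Mina; Bea is not least since Omar < Bea; Ines is not least since Dax < Ines; Xin is not least since Enzo < Xin; Zane is not least since Dax < Zane; Haru is not least since Ines < Haru.
Only Enzo has nothing below it, so Enzo is the lowest height.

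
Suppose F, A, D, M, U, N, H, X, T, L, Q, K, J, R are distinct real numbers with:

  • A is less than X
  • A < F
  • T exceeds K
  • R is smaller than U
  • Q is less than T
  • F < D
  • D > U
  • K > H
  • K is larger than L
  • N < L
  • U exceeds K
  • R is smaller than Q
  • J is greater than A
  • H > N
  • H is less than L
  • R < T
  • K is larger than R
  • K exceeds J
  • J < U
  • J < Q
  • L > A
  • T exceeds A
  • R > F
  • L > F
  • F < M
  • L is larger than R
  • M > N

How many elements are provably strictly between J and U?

Chaining upward from J reaches: Q, K, D, T.
Chaining downward from U reaches: A, F, N, H, R, L, K.
Strictly between J and U are those in both lists: K — 1 element.

1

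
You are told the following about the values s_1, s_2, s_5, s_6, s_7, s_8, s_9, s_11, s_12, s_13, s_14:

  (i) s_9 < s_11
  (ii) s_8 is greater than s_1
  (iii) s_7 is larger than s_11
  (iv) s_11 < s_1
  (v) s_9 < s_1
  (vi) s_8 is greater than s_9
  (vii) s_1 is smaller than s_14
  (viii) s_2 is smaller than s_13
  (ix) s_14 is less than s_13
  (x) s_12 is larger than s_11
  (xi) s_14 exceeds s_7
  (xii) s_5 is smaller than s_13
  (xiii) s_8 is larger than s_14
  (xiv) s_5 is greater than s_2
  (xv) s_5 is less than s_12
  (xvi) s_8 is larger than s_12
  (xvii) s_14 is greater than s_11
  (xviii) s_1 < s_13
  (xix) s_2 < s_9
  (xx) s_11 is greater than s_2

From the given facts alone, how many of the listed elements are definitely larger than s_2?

9

From s_2 the given relations immediately reach s_9, s_11, s_5, s_13.
From those, s_7, s_12, s_1, s_14, s_8 — 9 in total.
No other element is forced above s_2 by the given relations, so the count is 9.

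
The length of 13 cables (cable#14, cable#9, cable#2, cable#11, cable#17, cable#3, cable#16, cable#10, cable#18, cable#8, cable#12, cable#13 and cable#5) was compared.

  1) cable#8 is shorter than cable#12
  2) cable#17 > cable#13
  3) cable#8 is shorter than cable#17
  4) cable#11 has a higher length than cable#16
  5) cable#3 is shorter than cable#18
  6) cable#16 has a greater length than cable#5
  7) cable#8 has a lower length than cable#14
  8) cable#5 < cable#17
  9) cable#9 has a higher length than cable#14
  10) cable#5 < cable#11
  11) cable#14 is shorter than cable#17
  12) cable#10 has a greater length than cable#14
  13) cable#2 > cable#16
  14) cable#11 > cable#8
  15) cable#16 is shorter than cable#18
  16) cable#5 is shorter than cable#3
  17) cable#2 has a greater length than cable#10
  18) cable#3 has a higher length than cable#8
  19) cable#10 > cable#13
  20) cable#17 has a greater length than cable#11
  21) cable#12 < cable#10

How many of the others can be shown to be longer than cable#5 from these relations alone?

6

The elements the relations force above cable#5 are cable#3, cable#16, cable#11, cable#17, cable#18, cable#2 — no chain reaches any other.
That is 6.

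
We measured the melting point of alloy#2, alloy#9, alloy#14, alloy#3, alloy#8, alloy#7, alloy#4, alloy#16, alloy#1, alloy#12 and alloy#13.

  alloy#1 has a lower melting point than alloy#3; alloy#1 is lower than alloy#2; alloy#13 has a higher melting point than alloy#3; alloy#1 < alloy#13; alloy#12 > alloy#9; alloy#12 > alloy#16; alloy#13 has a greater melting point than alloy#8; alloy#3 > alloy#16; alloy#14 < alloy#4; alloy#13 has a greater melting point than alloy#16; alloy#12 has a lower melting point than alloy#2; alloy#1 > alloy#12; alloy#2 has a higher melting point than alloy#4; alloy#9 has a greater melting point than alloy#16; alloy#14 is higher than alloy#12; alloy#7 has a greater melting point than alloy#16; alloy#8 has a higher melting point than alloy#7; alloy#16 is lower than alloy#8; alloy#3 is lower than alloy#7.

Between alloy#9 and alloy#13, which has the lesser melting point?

alloy#9

Link the given pairs in sequence: alloy#9 < alloy#12; alloy#12 < alloy#1; alloy#1 < alloy#3; alloy#3 < alloy#7; alloy#7 < alloy#8; alloy#8 < alloy#13.
Chaining these gives alloy#9 < alloy#12 < alloy#1 < alloy#3 < alloy#7 < alloy#8 < alloy#13.
So alloy#9 < alloy#13; alloy#9 is the lower of the two.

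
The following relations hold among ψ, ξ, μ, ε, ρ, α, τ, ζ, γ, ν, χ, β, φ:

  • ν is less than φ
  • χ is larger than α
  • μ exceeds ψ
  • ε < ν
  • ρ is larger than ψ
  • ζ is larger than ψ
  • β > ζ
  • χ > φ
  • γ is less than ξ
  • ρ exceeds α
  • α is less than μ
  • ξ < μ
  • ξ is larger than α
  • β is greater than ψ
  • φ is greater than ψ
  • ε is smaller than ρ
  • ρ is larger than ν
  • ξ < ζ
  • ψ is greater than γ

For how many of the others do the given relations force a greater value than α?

The elements the relations force above α are ξ, μ, χ, ζ, β, ρ — no chain reaches any other.
That is 6.

6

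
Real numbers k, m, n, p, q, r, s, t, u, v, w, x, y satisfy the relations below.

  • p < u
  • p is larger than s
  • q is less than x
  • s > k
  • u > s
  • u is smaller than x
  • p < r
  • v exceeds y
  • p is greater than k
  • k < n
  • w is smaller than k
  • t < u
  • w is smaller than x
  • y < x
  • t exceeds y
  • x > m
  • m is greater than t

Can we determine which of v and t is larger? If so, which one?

undetermined

Following every chain through t: above t we get u, m, x; below t we get y.
v is not reached, and no chain runs the other way from v to t.
So the given relations leave the order of t and v undetermined.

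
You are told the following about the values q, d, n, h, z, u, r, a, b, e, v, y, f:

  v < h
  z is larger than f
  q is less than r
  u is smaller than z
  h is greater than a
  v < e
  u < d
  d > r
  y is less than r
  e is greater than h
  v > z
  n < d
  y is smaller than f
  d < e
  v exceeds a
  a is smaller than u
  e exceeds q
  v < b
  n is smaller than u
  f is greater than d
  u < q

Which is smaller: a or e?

a

Link the given pairs in sequence: a < u; u < q; q < r; r < d; d < f; f < z; z < v; v < h; h < e.
Together: a < u < q < r < d < f < z < v < h < e.
So a < e; a is the smaller of the two.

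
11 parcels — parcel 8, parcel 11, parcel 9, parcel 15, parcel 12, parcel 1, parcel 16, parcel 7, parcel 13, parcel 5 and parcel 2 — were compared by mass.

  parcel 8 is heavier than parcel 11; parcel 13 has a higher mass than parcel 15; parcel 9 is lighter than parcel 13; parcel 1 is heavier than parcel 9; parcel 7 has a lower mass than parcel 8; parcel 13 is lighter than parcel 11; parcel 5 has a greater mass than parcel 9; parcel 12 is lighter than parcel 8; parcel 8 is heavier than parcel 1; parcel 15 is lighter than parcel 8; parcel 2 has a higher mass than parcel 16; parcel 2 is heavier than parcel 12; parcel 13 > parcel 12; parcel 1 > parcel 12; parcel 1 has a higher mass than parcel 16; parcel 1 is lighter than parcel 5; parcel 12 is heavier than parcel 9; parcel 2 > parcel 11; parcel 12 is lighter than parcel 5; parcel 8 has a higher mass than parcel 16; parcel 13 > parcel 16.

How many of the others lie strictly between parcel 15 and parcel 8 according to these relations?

2

The relations place parcel 15 below parcel 8. An element lies strictly between them when it is forced above parcel 15 and also forced below parcel 8.
Above parcel 15: {parcel 13, parcel 11, parcel 2}. Below parcel 8: {parcel 7, parcel 9, parcel 16, parcel 12, parcel 13, parcel 11, parcel 1}.
Intersection: {parcel 13, parcel 11} — 2.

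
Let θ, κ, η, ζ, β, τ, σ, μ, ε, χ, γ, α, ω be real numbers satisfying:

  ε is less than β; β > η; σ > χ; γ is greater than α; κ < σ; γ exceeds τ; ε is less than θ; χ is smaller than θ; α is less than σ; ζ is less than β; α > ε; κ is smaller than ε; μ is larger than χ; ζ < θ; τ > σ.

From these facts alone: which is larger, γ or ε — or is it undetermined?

Link the given pairs in sequence: ε < α; α < σ; σ < τ; τ < γ.
Together: ε < α < σ < τ < γ.
So γ is larger.

γ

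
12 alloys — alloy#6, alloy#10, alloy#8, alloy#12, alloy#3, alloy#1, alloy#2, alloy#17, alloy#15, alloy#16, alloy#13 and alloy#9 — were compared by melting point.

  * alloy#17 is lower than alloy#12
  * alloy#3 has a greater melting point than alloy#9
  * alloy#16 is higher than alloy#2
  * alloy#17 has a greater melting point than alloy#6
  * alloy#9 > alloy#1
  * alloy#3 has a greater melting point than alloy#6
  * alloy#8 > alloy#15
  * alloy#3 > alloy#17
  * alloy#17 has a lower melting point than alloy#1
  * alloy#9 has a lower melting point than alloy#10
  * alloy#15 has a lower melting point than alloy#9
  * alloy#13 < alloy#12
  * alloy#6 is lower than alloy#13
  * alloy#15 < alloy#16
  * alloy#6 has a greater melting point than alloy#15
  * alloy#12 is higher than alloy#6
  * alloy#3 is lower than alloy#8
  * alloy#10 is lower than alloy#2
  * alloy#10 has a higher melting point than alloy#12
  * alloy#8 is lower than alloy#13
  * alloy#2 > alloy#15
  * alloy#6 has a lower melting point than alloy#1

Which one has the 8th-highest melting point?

alloy#9

Chaining the given pairs: alloy#15 < alloy#6 < alloy#17 < alloy#1 < alloy#9 < alloy#3 < alloy#8 < alloy#13 < alloy#12 < alloy#10 < alloy#2 < alloy#16.
The 8th largest is alloy#9.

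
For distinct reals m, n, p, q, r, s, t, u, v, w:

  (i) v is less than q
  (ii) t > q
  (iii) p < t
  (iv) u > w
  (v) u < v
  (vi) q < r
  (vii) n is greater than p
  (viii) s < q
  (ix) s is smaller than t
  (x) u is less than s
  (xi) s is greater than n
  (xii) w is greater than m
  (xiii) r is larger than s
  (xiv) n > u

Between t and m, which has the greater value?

Link the given pairs in sequence: m < w; w < u; u < v; v < q; q < t.
Together: m < w < u < v < q < t.
So m < t; t is the larger of the two.

t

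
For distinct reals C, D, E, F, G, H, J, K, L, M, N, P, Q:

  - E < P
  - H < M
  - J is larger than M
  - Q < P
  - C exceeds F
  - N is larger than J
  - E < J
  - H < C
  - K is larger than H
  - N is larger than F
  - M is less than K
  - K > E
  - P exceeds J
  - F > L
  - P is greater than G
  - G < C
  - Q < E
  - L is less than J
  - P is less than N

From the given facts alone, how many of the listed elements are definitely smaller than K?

From K the given relations immediately reach H, M, E.
From those, Q — 4 in total.
Nothing else is reachable below K; 4 in all.

4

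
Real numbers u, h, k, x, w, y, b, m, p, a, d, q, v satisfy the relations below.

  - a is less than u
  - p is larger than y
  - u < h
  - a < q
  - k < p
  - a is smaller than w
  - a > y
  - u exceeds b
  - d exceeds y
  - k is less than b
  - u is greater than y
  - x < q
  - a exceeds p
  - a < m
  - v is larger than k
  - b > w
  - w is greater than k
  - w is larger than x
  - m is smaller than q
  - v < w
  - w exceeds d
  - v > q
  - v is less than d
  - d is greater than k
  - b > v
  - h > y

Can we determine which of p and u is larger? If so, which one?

p < a and a < m give p < m.
With m < q: p < a < m < q.
With q < v: p < a < m < q < v.
Then v < d extends the chain to d.
With d < w: p < a < m < q < v < d < w.
With w < b: p < a < m < q < v < d < w < b.
Then b < u extends the chain to u.
So u is larger.

u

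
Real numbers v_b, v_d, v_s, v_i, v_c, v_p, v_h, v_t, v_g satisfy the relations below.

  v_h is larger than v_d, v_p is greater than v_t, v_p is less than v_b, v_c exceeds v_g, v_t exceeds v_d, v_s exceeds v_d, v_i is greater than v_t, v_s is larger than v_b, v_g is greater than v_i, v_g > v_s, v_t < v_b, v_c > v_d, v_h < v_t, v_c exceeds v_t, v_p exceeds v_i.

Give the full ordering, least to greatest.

Nothing is placed below v_d, so it is least; from there v_d < v_h; v_h < v_t; v_t < v_i; v_i < v_p; v_p < v_b; v_b < v_s; v_s < v_g; v_g < v_c, each given directly.

v_d < v_h < v_t < v_i < v_p < v_b < v_s < v_g < v_c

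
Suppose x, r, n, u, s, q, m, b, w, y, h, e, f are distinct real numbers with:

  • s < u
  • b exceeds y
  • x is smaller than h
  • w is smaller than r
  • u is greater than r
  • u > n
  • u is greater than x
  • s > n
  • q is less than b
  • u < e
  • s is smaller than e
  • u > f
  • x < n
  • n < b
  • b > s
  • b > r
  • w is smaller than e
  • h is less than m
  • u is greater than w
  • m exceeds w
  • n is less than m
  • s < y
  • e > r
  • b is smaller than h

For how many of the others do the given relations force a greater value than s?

6

The elements the relations force above s are y, b, u, h, e, m — no chain reaches any other.
That is 6.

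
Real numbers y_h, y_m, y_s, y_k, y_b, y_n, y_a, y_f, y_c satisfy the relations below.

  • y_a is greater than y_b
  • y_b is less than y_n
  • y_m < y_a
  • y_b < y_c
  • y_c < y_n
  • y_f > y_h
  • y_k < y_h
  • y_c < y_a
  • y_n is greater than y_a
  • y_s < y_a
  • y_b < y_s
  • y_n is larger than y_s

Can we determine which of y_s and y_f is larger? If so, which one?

Following every chain through y_f: below y_f we get y_k, y_h.
y_s is not reached, and no chain runs the other way from y_s to y_f.
So the given relations leave the order of y_f and y_s undetermined.

undetermined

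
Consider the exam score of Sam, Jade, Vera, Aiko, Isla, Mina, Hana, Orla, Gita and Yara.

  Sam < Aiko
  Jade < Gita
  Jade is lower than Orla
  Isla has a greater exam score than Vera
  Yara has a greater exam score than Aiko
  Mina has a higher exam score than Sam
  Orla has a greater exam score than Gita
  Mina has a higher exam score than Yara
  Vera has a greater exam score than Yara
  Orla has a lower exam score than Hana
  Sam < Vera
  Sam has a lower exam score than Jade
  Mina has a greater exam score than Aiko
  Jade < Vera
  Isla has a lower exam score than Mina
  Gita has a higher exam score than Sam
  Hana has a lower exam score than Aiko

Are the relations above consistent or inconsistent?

consistent

The single ordering Sam < Jade < Gita < Orla < Hana < Aiko < Yara < Vera < Isla < Mina satisfies every listed relation, so no contradiction arises.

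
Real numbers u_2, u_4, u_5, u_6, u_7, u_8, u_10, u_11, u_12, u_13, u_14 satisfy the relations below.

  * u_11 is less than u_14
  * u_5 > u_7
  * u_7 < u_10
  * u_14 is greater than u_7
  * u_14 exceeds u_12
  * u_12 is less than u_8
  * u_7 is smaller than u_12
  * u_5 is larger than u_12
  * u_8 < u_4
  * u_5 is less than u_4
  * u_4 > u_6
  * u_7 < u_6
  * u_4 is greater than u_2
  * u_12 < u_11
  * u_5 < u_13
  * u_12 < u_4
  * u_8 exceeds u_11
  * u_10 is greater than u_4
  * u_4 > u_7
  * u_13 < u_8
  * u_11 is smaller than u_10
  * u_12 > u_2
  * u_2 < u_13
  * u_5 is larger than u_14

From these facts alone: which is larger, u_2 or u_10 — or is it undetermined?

u_2 < u_12 and u_12 < u_11 give u_2 < u_11.
Then u_11 < u_14 extends the chain to u_14.
With u_14 < u_5: u_2 < u_12 < u_11 < u_14 < u_5.
With u_5 < u_13: u_2 < u_12 < u_11 < u_14 < u_5 < u_13.
With u_13 < u_8: u_2 < u_12 < u_11 < u_14 < u_5 < u_13 < u_8.
Then u_8 < u_4 extends the chain to u_4.
With u_4 < u_10: u_2 < u_12 < u_11 < u_14 < u_5 < u_13 < u_8 < u_4 < u_10.
So u_10 is larger.

u_10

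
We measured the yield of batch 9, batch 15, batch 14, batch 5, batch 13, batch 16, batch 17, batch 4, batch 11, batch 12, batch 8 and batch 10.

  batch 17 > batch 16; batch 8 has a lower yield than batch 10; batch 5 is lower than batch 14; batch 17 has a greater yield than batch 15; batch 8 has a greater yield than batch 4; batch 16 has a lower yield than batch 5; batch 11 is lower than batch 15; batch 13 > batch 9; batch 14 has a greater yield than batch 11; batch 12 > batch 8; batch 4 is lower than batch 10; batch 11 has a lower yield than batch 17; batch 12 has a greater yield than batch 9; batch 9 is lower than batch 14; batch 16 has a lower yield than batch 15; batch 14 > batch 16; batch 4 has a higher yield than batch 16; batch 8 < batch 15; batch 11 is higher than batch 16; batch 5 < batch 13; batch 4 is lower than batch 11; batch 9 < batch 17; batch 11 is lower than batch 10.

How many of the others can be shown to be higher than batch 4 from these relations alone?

The elements the relations force above batch 4 are batch 11, batch 8, batch 14, batch 12, batch 15, batch 17, batch 10 — no chain reaches any other.
That is 7.

7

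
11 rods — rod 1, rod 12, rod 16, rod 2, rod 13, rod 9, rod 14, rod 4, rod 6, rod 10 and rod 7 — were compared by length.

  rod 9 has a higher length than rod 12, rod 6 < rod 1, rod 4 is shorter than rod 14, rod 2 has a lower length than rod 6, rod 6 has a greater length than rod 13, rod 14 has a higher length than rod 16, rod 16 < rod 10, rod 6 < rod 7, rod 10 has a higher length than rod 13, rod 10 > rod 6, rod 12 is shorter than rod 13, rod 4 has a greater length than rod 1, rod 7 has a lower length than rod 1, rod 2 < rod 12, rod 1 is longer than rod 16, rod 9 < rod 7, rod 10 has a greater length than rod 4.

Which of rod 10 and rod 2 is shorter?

The relevant relations are rod 2 < rod 12; rod 12 < rod 13; rod 13 < rod 6; rod 6 < rod 7; rod 7 < rod 1; rod 1 < rod 4; rod 4 < rod 10.
Together: rod 2 < rod 12 < rod 13 < rod 6 < rod 7 < rod 1 < rod 4 < rod 10.
So rod 2 < rod 10; rod 2 is the shorter of the two.

rod 2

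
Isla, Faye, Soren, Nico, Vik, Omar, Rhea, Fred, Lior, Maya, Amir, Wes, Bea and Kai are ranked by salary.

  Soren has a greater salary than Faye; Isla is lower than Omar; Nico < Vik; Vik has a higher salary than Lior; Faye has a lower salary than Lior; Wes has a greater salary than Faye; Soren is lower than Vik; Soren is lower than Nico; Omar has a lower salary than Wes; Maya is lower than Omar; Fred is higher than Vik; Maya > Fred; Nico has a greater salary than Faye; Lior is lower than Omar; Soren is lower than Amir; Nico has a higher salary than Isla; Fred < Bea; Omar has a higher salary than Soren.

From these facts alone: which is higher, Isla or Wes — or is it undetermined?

Isla < Nico and Nico < Vik give Isla < Vik.
Then Vik < Fred extends the chain to Fred.
With Fred < Maya: Isla < Nico < Vik < Fred < Maya.
With Maya < Omar: Isla < Nico < Vik < Fred < Maya < Omar.
With Omar < Wes: Isla < Nico < Vik < Fred < Maya < Omar < Wes.
So Wes is higher.

Wes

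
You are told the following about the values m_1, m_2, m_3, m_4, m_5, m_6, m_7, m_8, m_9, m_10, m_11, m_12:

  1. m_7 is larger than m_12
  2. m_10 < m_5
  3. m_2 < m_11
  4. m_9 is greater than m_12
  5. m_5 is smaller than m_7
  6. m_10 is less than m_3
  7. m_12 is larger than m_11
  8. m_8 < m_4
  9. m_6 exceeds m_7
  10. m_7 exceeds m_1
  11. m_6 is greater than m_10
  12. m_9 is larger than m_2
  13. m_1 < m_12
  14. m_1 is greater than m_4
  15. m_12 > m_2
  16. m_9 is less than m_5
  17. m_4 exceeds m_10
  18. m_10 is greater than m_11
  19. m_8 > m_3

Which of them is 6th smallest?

m_4

Piecing the relations together gives one ordering: m_2 < m_11 < m_10 < m_3 < m_8 < m_4 < m_1 < m_12 < m_9 < m_5 < m_7 < m_6.
The 6th smallest is m_4.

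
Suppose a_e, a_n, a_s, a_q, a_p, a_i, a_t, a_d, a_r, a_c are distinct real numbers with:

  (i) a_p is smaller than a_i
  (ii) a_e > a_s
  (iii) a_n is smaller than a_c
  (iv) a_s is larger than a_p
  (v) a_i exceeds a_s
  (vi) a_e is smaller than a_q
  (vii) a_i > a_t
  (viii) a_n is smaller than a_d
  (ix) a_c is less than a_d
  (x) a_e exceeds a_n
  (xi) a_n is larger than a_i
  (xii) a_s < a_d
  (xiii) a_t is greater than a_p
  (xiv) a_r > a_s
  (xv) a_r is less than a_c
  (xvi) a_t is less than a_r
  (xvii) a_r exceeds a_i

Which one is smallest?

a_t is not least since a_p < a_t; a_s is not least since a_p < a_s; a_i is not least since a_p < a_i; a_r is not least since a_s < a_r; a_n is not least since a_i < a_n; a_c is not least since a_r < a_c; a_e is not least since a_s < a_e; a_q is not least since a_e < a_q; a_d is not least since a_c < a_d.
Only a_p has nothing below it, so a_p is the smallest.

a_p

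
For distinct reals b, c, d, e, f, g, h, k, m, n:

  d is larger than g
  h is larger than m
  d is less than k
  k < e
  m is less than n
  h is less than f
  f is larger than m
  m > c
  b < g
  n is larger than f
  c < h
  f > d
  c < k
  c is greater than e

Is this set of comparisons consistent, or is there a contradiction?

inconsistent

Chaining the given relations yields k < e < c, so k < c. But one relation states c < k. These cannot both hold.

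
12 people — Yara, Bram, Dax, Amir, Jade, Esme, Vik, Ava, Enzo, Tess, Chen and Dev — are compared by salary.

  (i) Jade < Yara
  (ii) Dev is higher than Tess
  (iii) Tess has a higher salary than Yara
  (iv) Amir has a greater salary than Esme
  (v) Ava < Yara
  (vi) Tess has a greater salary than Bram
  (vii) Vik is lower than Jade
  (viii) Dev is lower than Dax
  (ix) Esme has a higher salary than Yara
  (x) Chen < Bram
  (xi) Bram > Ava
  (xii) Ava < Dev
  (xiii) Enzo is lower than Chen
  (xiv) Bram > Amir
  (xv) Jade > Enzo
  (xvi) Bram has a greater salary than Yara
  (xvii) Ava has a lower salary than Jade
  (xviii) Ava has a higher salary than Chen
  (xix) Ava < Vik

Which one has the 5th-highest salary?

Piecing the relations together gives one ordering: Enzo < Chen < Ava < Vik < Jade < Yara < Esme < Amir < Bram < Tess < Dev < Dax.
Counting 5 from the largest end gives Amir.

Amir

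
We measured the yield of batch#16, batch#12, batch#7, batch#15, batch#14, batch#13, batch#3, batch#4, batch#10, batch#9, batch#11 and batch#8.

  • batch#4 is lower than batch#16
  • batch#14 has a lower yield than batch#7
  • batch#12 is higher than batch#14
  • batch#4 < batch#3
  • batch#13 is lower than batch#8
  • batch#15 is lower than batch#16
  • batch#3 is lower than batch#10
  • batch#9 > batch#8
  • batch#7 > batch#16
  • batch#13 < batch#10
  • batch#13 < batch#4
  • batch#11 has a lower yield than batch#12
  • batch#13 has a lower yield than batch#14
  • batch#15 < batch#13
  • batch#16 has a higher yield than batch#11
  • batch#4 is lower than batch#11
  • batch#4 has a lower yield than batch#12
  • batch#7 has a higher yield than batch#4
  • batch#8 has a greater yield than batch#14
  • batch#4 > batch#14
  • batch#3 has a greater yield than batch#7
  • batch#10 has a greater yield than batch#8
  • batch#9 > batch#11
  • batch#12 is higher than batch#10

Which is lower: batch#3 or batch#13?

Link the given pairs in sequence: batch#13 < batch#14; batch#14 < batch#4; batch#4 < batch#11; batch#11 < batch#16; batch#16 < batch#7; batch#7 < batch#3.
Chaining these gives batch#13 < batch#14 < batch#4 < batch#11 < batch#16 < batch#7 < batch#3.
So batch#13 < batch#3; batch#13 is the lower of the two.

batch#13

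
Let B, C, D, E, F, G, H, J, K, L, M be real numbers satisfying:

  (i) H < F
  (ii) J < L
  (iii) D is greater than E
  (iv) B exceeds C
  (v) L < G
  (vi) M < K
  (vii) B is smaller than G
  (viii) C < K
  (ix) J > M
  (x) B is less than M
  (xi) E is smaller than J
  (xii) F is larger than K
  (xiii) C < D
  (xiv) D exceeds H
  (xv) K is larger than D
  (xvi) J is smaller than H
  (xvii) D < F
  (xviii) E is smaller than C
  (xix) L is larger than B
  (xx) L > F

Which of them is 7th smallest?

D

Piecing the relations together gives one ordering: E < C < B < M < J < H < D < K < F < L < G.
Counting 7 from the smallest end gives D.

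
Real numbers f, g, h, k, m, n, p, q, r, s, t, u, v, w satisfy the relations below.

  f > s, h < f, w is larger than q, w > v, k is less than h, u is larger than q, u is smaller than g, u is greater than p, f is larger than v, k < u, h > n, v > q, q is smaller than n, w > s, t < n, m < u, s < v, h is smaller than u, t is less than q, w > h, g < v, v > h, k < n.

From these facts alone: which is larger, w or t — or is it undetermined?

t < q and q < n give t < n.
With n < h: t < q < n < h.
With h < u: t < q < n < h < u.
Then u < g extends the chain to g.
With g < v: t < q < n < h < u < g < v.
Then v < w extends the chain to w.
So w is larger.

w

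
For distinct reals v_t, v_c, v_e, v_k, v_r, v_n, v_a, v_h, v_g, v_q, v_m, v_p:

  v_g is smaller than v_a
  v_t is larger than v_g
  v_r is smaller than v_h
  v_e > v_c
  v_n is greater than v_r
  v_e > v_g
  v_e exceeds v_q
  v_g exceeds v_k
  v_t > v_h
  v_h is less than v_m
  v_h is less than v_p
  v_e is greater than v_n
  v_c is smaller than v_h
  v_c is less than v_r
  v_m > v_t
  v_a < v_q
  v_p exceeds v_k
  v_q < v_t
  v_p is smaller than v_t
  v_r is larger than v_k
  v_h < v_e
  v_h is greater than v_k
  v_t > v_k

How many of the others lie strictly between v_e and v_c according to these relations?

3

The relations place v_c below v_e. An element lies strictly between them when it is forced above v_c and also forced below v_e.
Above v_c: {v_r, v_n, v_h, v_p, v_t, v_m}. Below v_e: {v_k, v_g, v_a, v_r, v_n, v_h, v_q}.
Intersection: {v_r, v_n, v_h} — 3.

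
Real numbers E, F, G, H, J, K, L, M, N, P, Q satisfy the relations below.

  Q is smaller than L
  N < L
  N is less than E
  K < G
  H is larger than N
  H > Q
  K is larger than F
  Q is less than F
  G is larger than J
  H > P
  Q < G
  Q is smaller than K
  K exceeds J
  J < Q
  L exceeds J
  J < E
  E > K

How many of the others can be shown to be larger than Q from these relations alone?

6

Directly above Q: F, H, K, G, L.
One step further: E (6 so far).
No other element is forced above Q by the given relations, so the count is 6.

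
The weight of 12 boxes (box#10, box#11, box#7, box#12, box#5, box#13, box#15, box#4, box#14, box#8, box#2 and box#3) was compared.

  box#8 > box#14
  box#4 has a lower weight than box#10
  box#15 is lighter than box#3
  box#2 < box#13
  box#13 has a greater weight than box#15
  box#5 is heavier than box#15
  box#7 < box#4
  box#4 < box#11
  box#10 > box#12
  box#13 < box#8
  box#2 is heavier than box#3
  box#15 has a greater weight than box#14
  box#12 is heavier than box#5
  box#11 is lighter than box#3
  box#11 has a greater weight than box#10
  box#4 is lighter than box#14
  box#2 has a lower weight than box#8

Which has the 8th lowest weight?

The consecutive relations fix a unique order: box#7 < box#4 < box#14 < box#15 < box#5 < box#12 < box#10 < box#11 < box#3 < box#2 < box#13 < box#8.
The 8th smallest is box#11.

box#11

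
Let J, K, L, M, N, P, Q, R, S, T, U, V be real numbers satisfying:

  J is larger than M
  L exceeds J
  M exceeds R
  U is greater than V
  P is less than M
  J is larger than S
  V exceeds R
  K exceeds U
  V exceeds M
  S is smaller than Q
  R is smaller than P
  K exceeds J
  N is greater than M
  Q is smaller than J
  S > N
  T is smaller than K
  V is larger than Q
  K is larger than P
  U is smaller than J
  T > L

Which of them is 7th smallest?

Piecing the relations together gives one ordering: R < P < M < N < S < Q < V < U < J < L < T < K.
The 7th smallest is V.

V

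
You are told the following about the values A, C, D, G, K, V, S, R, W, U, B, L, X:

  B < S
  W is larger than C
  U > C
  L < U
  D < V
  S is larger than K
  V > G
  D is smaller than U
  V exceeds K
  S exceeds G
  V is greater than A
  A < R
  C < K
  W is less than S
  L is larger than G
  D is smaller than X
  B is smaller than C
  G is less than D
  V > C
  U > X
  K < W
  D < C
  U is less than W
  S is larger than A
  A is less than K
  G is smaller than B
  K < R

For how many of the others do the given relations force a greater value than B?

The elements the relations force above B are C, K, U, W, R, V, S — no chain reaches any other.
That is 7.

7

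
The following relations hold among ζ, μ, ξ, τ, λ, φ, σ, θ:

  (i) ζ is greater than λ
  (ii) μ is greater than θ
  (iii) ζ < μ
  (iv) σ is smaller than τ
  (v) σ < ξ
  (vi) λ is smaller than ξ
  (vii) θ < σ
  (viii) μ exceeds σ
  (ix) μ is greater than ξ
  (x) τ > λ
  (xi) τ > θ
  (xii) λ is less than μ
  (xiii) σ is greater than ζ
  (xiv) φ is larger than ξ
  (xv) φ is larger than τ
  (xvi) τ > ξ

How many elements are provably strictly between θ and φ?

3

Chaining upward from θ reaches: σ, ξ, τ, μ.
Chaining downward from φ reaches: λ, ζ, σ, ξ, τ.
Strictly between θ and φ are those in both lists: σ, ξ, τ — 3 elements.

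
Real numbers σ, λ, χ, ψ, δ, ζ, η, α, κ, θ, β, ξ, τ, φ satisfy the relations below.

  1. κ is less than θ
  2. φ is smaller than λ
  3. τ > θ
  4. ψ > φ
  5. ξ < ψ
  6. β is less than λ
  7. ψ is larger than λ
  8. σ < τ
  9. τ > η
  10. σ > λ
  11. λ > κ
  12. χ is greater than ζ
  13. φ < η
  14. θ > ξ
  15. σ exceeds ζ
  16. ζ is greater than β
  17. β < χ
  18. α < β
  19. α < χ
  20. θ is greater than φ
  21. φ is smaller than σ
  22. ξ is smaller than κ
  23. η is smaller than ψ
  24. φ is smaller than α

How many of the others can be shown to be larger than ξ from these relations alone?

Directly above ξ: κ, θ, ψ.
One step further: λ, τ (5 so far).
One step further: σ (6 so far).
Nothing else is reachable above ξ; 6 in all.

6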